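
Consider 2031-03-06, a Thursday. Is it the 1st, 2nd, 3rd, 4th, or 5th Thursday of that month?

1st

Day 6 falls in week ⌈6/7⌉ of the month.
Days 1–7 hold the 1st Thursday, 8–14 the 2nd, 15–21 the 3rd, 22–28 the 4th, 29–31 the 5th.
6 is in the range for the 1st.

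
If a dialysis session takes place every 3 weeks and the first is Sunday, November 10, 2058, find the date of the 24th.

The 24th occurrence is 23 intervals after the first: 23 × 21 = 483 days after November 10, 2058.
November has 30 days — 20 days to the end of November leaves 463.
From end of November to end of 2058 is 31 days (432 left).
2059 has 365 days (67 left).
January has 31 days (36 left).
February has 29 days (7 left).
7 days into March → March 7, 2060.

March 7, 2060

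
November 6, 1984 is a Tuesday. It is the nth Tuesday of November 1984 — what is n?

Day 6 falls in week ⌈6/7⌉ of the month.
Days 1–7 hold the 1st Tuesday, 8–14 the 2nd, 15–21 the 3rd, 22–28 the 4th, 29–31 the 5th.
6 is in the range for the 1st.

1st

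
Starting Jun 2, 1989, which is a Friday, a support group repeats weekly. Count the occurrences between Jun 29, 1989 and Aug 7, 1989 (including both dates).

6

Occurrences land 7·i days after Jun 2, 1989 for i = 0, 1, 2, …
Jun 29, 1989 is 27 days after the start; 27 ÷ 7 = 3 remainder 6; since the remainder is 6, round up to i = 4. First occurrence in the window: #5 on Jun 30, 1989 (4×7 = 28 days in).
Aug 7, 1989 is 66 days after the start; 66 ÷ 7 = 9 remainder 3. Last occurrence in the window: #10 on Aug 4, 1989.
Occurrences #5 through #10: 6 in total.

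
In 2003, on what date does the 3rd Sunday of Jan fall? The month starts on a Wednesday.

Jan 2003 begins on a Wednesday, so the first Sunday is Jan 5 (4 days later).
The 3rd Sunday is 2 weeks later: 5 + 14 = 19.

Jan 19, 2003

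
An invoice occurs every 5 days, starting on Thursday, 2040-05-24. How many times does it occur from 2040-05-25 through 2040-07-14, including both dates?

Occurrences land 5·i days after 2040-05-24 for i = 0, 1, 2, …
2040-05-25 is 1 day after the start; 1 ÷ 5 = 0 remainder 1; since the remainder is 1, round up to i = 1. First occurrence in the window: #2 on 2040-05-29 (1×5 = 5 days in).
2040-07-14 is 51 days after the start; 51 ÷ 5 = 10 remainder 1. Last occurrence in the window: #11 on 2040-07-13.
Occurrences #2 through #11: 10 in total.

10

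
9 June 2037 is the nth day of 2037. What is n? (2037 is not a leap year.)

160

Days in months before June: 31 + 28 + 31 + 30 + 31 = 151.
Plus 9 days into June → day 160.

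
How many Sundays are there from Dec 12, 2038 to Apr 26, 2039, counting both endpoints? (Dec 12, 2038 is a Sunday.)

Dec 12, 2038 is a Sunday; the first Sunday on or after it is Dec 12, 2038.
From Dec 12, 2038 to Apr 26, 2039: 19 + 31 + 28 + 31 + 26 = 135 days (rest of Dec, Jan, Feb, Mar, Apr).
135 ÷ 7 = 19 full weeks with remainder 2, so 19 more Sundays after the first → 20.

20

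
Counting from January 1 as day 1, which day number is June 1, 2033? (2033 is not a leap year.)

152

Days in months before June: 31 + 28 + 31 + 30 + 31 = 151.
Plus 1 day into June → day 152.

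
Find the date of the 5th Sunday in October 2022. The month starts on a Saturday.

October 2022 begins on a Saturday, so the first Sunday is October 2 (1 day later).
The 5th Sunday is 4 weeks later: 2 + 28 = 30.

2022-10-30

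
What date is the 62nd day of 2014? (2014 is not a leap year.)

3 March 2014

January has 31 days (62 − 31 = 31 remain).
February has 28 days (31 − 28 = 3 remain).
3 into March → March 3.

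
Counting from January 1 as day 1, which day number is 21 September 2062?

264

Days in months before September: 31 + 28 + 31 + 30 + 31 + 30 + 31 + 31 = 243.
Plus 21 days into September → day 264.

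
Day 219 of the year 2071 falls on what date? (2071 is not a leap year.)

January has 31 days (219 − 31 = 188 remain).
February has 28 days (188 − 28 = 160 remain).
March has 31 days (160 − 31 = 129 remain).
April has 30 days (129 − 30 = 99 remain).
May has 31 days (99 − 31 = 68 remain).
June has 30 days (68 − 30 = 38 remain).
July has 31 days (38 − 31 = 7 remain).
7 into August → August 7.

August 7, 2071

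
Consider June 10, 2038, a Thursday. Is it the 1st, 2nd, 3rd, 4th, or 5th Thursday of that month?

2nd

Day 10 falls in week ⌈10/7⌉ of the month.
Days 1–7 hold the 1st Thursday, 8–14 the 2nd, 15–21 the 3rd, 22–28 the 4th, 29–31 the 5th.
10 is in the range for the 2nd.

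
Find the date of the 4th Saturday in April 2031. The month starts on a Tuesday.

April 2031 begins on a Tuesday, so the first Saturday is April 5 (4 days later).
The 4th Saturday is 3 weeks later: 5 + 21 = 26.

April 26, 2031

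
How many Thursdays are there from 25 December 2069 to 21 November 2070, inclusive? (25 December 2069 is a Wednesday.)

48

25 December 2069 is a Wednesday; the first Thursday on or after it is 26 December 2069 (1 day later).
From 26 December 2069 to 21 November 2070: 5 + 325 = 330 days (rest of 2069, to 21 November 2070 in 2070).
330 ÷ 7 = 47 full weeks with remainder 1, so 47 more Thursdays after the first → 48.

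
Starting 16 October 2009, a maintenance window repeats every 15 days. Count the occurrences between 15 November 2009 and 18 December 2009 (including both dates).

3

Occurrences land 15·i days after 16 October 2009 for i = 0, 1, 2, …
15 November 2009 is 30 days after the start; 30 ÷ 15 = 2 remainder 0. First occurrence in the window: #3 on 15 November 2009 (2×15 = 30 days in).
18 December 2009 is 63 days after the start; 63 ÷ 15 = 4 remainder 3. Last occurrence in the window: #5 on 15 December 2009.
Occurrences #3 through #5: 3 in total.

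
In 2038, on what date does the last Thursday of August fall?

August 2038 begins on a Sunday, so the first Thursday is August 5 (4 days later).
August 2038 has 31 days. Adding weeks: 5, 12, 19, 26 — the last one ≤ 31 is the 26th.

26 August 2038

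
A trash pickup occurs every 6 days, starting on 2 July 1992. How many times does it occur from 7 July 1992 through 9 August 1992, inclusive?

6

Occurrences land 6·i days after 2 July 1992 for i = 0, 1, 2, …
7 July 1992 is 5 days after the start; 5 ÷ 6 = 0 remainder 5; since the remainder is 5, round up to i = 1. First occurrence in the window: #2 on 8 July 1992 (1×6 = 6 days in).
9 August 1992 is 38 days after the start; 38 ÷ 6 = 6 remainder 2. Last occurrence in the window: #7 on 7 August 1992.
Occurrences #2 through #7: 6 in total.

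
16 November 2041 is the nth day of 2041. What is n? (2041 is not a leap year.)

Days in months before November: 31 + 28 + 31 + 30 + 31 + 30 + 31 + 31 + 30 + 31 = 304.
Plus 16 days into November → day 320.

320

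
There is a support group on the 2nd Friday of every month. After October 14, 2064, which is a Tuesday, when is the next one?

October 2064 starts on a Wednesday; its first Friday is the 3rd, so the 2nd Friday is the 10th — October 10, 2064.
That is not after October 14, 2064, so look at November 2064.
November 2064 starts on a Saturday; its first Friday is the 7th, so the 2nd Friday is the 14th — November 14, 2064.

November 14, 2064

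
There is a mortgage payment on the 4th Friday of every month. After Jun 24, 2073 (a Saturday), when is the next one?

Jun 2073 starts on a Thursday; its first Friday is the 2nd, so the 4th Friday is the 23rd — Jun 23, 2073.
That is not after Jun 24, 2073, so look at Jul 2073.
Jul 2073 starts on a Saturday; its first Friday is the 7th, so the 4th Friday is the 28th — Jul 28, 2073.

Jul 28, 2073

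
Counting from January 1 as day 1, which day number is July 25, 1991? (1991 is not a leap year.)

Days in months before July: 31 + 28 + 31 + 30 + 31 + 30 = 181.
Plus 25 days into July → day 206.

206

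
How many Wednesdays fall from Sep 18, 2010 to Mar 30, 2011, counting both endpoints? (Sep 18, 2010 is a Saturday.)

Sep 18, 2010 is a Saturday; the first Wednesday on or after it is Sep 22, 2010 (4 days later).
From Sep 22, 2010 to Mar 30, 2011: 8 + 31 + 30 + 31 + 31 + 28 + 30 = 189 days (rest of Sep, Oct, Nov, Dec, Jan, Feb, Mar).
189 ÷ 7 = 27 full weeks with remainder 0, so 27 more Wednesdays after the first → 28.

28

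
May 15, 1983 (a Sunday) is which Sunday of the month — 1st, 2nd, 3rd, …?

Day 15 falls in week ⌈15/7⌉ of the month.
Days 1–7 hold the 1st Sunday, 8–14 the 2nd, 15–21 the 3rd, 22–28 the 4th, 29–31 the 5th.
15 is in the range for the 3rd.

3rd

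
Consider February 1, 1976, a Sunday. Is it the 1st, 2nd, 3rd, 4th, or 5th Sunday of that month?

Day 1 falls in week ⌈1/7⌉ of the month.
Days 1–7 hold the 1st Sunday, 8–14 the 2nd, 15–21 the 3rd, 22–28 the 4th, 29–31 the 5th.
1 is in the range for the 1st.

1st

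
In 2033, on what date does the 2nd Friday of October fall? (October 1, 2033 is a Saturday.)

October 14, 2033

October 2033 begins on a Saturday, so the first Friday is October 7 (6 days later).
The 2nd Friday is 1 weeks later: 7 + 7 = 14.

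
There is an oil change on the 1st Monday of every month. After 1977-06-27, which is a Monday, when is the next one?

1977-07-04

June 1977 starts on a Wednesday, so its 1st Monday is 1977-06-06 (5 days in).
That is not after 1977-06-27, so look at July 1977.
July 1977 starts on a Friday, so its 1st Monday is 1977-07-04 (3 days in).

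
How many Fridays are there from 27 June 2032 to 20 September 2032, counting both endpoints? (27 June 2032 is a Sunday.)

12

27 June 2032 is a Sunday; the first Friday on or after it is 2 July 2032 (5 days later).
From 2 July 2032 to 20 September 2032: 29 + 31 + 20 = 80 days (rest of July, August, September).
80 ÷ 7 = 11 full weeks with remainder 3, so 11 more Fridays after the first → 12.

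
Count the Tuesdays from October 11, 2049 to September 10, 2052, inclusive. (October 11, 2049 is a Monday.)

153

October 11, 2049 is a Monday; the first Tuesday on or after it is October 12, 2049 (1 day later).
From October 12, 2049 to September 10, 2052: 80 + 365 + 365 + 254 = 1064 days (rest of 2049, 2050, 2051, to September 10, 2052 in 2052).
1064 ÷ 7 = 152 full weeks with remainder 0, so 152 more Tuesdays after the first → 153.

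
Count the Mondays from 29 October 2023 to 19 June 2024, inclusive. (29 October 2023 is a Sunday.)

29 October 2023 is a Sunday; the first Monday on or after it is 30 October 2023 (1 day later).
From 30 October 2023 to 19 June 2024: 1 + 30 + 31 + 31 + 29 + 31 + 30 + 31 + 19 = 233 days (rest of October, November, December, January, February, March, April, May, June).
233 ÷ 7 = 33 full weeks with remainder 2, so 33 more Mondays after the first → 34.

34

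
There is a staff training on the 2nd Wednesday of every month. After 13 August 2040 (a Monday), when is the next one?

12 September 2040

August 2040 starts on a Wednesday; its first Wednesday is the 1st, so the 2nd Wednesday is the 8th — 8 August 2040.
That is not after 13 August 2040, so look at September 2040.
September 2040 starts on a Saturday; its first Wednesday is the 5th, so the 2nd Wednesday is the 12th — 12 September 2040.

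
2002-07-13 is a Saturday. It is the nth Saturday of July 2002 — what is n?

Day 13 falls in week ⌈13/7⌉ of the month.
Days 1–7 hold the 1st Saturday, 8–14 the 2nd, 15–21 the 3rd, 22–28 the 4th, 29–31 the 5th.
13 is in the range for the 2nd.

2nd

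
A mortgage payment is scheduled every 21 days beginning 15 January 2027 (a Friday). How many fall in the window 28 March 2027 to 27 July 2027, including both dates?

6

Occurrences land 21·i days after 15 January 2027 for i = 0, 1, 2, …
28 March 2027 is 72 days after the start; 72 ÷ 21 = 3 remainder 9; since the remainder is 9, round up to i = 4. First occurrence in the window: #5 on 9 April 2027 (4×21 = 84 days in).
27 July 2027 is 193 days after the start; 193 ÷ 21 = 9 remainder 4. Last occurrence in the window: #10 on 23 July 2027.
Occurrences #5 through #10: 6 in total.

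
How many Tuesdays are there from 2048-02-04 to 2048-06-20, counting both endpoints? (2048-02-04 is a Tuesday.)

20

2048-02-04 is a Tuesday; the first Tuesday on or after it is 2048-02-04.
From 2048-02-04 to 2048-06-20: 25 + 31 + 30 + 31 + 20 = 137 days (rest of February, March, April, May, June).
137 ÷ 7 = 19 full weeks with remainder 4, so 19 more Tuesdays after the first → 20.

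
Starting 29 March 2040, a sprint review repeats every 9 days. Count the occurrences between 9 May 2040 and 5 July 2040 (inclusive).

6

Occurrences land 9·i days after 29 March 2040 for i = 0, 1, 2, …
9 May 2040 is 41 days after the start; 41 ÷ 9 = 4 remainder 5; since the remainder is 5, round up to i = 5. First occurrence in the window: #6 on 13 May 2040 (5×9 = 45 days in).
5 July 2040 is 98 days after the start; 98 ÷ 9 = 10 remainder 8. Last occurrence in the window: #11 on 27 June 2040.
Occurrences #6 through #11: 6 in total.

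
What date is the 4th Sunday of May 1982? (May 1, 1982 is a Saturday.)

May 1982 begins on a Saturday, so the first Sunday is May 2 (1 day later).
The 4th Sunday is 3 weeks later: 2 + 21 = 23.

1982-05-23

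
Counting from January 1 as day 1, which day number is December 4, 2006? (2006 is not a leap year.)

338

Days in months before December: 31 + 28 + 31 + 30 + 31 + 30 + 31 + 31 + 30 + 31 + 30 = 334.
Plus 4 days into December → day 338.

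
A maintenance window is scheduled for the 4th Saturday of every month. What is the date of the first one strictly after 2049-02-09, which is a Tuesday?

2049-02-27

February 2049 starts on a Monday; its first Saturday is the 6th, so the 4th Saturday is the 27th — 2049-02-27.
2049-02-27 is after 2049-02-09, so that is the next one.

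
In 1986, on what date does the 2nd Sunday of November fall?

The first Sunday of November 1986 is November 2.
The 2nd Sunday is 1 weeks later: 2 + 7 = 9.

9 November 1986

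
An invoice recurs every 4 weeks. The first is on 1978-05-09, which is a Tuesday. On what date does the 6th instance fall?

The 6th occurrence is 5 intervals after the first: 5 × 28 = 140 days after 1978-05-09.
May has 31 days — 22 days to the end of May leaves 118.
June has 30 days (88 left).
July has 31 days (57 left).
August has 31 days (26 left).
26 days into September → 1978-09-26.

1978-09-26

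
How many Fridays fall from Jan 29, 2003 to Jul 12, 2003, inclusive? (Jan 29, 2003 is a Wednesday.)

24

Jan 29, 2003 is a Wednesday; the first Friday on or after it is Jan 31, 2003 (2 days later).
From Jan 31, 2003 to Jul 12, 2003: 0 + 28 + 31 + 30 + 31 + 30 + 12 = 162 days (rest of Jan, Feb, Mar, Apr, May, Jun, Jul).
162 ÷ 7 = 23 full weeks with remainder 1, so 23 more Fridays after the first → 24.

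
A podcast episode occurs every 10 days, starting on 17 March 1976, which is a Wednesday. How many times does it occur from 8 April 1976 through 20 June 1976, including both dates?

7

Occurrences land 10·i days after 17 March 1976 for i = 0, 1, 2, …
8 April 1976 is 22 days after the start; 22 ÷ 10 = 2 remainder 2; since the remainder is 2, round up to i = 3. First occurrence in the window: #4 on 16 April 1976 (3×10 = 30 days in).
20 June 1976 is 95 days after the start; 95 ÷ 10 = 9 remainder 5. Last occurrence in the window: #10 on 15 June 1976.
Occurrences #4 through #10: 7 in total.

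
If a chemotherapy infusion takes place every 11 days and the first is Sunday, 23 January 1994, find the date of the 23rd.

22 September 1994

The 23rd occurrence is 22 intervals after the first: 22 × 11 = 242 days after 23 January 1994.
January has 31 days — 8 days to the end of January leaves 234.
February has 28 days (206 left).
March has 31 days (175 left).
April has 30 days (145 left).
May has 31 days (114 left).
June has 30 days (84 left).
July has 31 days (53 left).
August has 31 days (22 left).
22 days into September → 22 September 1994.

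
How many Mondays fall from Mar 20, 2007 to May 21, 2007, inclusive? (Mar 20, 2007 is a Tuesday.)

9

Mar 20, 2007 is a Tuesday; the first Monday on or after it is Mar 26, 2007 (6 days later).
From Mar 26, 2007 to May 21, 2007: 5 + 30 + 21 = 56 days (rest of Mar, Apr, May).
56 ÷ 7 = 8 full weeks with remainder 0, so 8 more Mondays after the first → 9.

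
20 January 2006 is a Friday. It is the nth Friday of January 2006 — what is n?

Day 20 falls in week ⌈20/7⌉ of the month.
Days 1–7 hold the 1st Friday, 8–14 the 2nd, 15–21 the 3rd, 22–28 the 4th, 29–31 the 5th.
20 is in the range for the 3rd.

3rd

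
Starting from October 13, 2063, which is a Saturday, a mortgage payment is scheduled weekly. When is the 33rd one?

The 33rd occurrence is 32 intervals after the first: 32 × 7 = 224 days after October 13, 2063.
October has 31 days — 18 days to the end of October leaves 206.
November has 30 days (176 left).
December has 31 days (145 left).
January has 31 days (114 left).
February has 29 days (85 left).
March has 31 days (54 left).
April has 30 days (24 left).
24 days into May → May 24, 2064.

May 24, 2064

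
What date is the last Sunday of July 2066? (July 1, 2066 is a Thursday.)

2066-07-25

July 2066 begins on a Thursday, so the first Sunday is July 4 (3 days later).
July 2066 has 31 days. Adding weeks: 4, 11, 18, 25 — the last one ≤ 31 is the 25th.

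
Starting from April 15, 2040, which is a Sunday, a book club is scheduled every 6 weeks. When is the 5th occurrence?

The 5th occurrence is 4 intervals after the first: 4 × 42 = 168 days after April 15, 2040.
April has 30 days — 15 days to the end of April leaves 153.
May has 31 days (122 left).
June has 30 days (92 left).
July has 31 days (61 left).
August has 31 days (30 left).
30 days into September → September 30, 2040.

September 30, 2040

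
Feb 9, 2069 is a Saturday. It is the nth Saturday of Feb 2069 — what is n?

Day 9 falls in week ⌈9/7⌉ of the month.
Days 1–7 hold the 1st Saturday, 8–14 the 2nd, 15–21 the 3rd, 22–28 the 4th, 29–31 the 5th.
9 is in the range for the 2nd.

2nd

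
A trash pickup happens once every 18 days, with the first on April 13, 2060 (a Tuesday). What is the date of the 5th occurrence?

June 24, 2060

The 5th occurrence is 4 intervals after the first: 4 × 18 = 72 days after April 13, 2060.
April has 30 days — 17 days to the end of April leaves 55.
May has 31 days (24 left).
24 days into June → June 24, 2060.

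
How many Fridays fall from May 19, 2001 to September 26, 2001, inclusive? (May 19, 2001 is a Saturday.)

May 19, 2001 is a Saturday; the first Friday on or after it is May 25, 2001 (6 days later).
From May 25, 2001 to September 26, 2001: 6 + 30 + 31 + 31 + 26 = 124 days (rest of May, June, July, August, September).
124 ÷ 7 = 17 full weeks with remainder 5, so 17 more Fridays after the first → 18.

18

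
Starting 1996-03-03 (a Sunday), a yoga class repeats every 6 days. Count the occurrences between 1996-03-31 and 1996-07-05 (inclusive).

16

Occurrences land 6·i days after 1996-03-03 for i = 0, 1, 2, …
1996-03-31 is 28 days after the start; 28 ÷ 6 = 4 remainder 4; since the remainder is 4, round up to i = 5. First occurrence in the window: #6 on 1996-04-02 (5×6 = 30 days in).
1996-07-05 is 124 days after the start; 124 ÷ 6 = 20 remainder 4. Last occurrence in the window: #21 on 1996-07-01.
Occurrences #6 through #21: 16 in total.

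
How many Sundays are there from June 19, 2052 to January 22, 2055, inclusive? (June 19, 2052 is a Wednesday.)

June 19, 2052 is a Wednesday; the first Sunday on or after it is June 23, 2052 (4 days later).
From June 23, 2052 to January 22, 2055: 191 + 365 + 365 + 22 = 943 days (rest of 2052, 2053, 2054, to January 22, 2055 in 2055).
943 ÷ 7 = 134 full weeks with remainder 5, so 134 more Sundays after the first → 135.

135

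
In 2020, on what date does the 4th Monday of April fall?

April 2020 begins on a Wednesday, so the first Monday is April 6 (5 days later).
The 4th Monday is 3 weeks later: 6 + 21 = 27.

2020-04-27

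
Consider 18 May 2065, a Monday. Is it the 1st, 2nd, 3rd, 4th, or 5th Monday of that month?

Day 18 falls in week ⌈18/7⌉ of the month.
Days 1–7 hold the 1st Monday, 8–14 the 2nd, 15–21 the 3rd, 22–28 the 4th, 29–31 the 5th.
18 is in the range for the 3rd.

3rd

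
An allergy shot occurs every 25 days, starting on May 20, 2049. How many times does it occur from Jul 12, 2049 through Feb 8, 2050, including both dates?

8

Occurrences land 25·i days after May 20, 2049 for i = 0, 1, 2, …
Jul 12, 2049 is 53 days after the start; 53 ÷ 25 = 2 remainder 3; since the remainder is 3, round up to i = 3. First occurrence in the window: #4 on Aug 3, 2049 (3×25 = 75 days in).
Feb 8, 2050 is 264 days after the start; 264 ÷ 25 = 10 remainder 14. Last occurrence in the window: #11 on Jan 25, 2050.
Occurrences #4 through #11: 8 in total.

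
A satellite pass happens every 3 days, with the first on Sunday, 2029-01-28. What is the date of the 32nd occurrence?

The 32nd occurrence is 31 intervals after the first: 31 × 3 = 93 days after 2029-01-28.
January has 31 days — 3 days to the end of January leaves 90.
February has 28 days (62 left).
March has 31 days (31 left).
April has 30 days (1 left).
1 day into May → 2029-05-01.

2029-05-01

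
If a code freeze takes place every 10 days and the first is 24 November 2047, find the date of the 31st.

The 31st occurrence is 30 intervals after the first: 30 × 10 = 300 days after 24 November 2047.
November has 30 days — 6 days to the end of November leaves 294.
December has 31 days (263 left).
January has 31 days (232 left).
February has 29 days (203 left).
March has 31 days (172 left).
April has 30 days (142 left).
May has 31 days (111 left).
June has 30 days (81 left).
July has 31 days (50 left).
August has 31 days (19 left).
19 days into September → 19 September 2048.

19 September 2048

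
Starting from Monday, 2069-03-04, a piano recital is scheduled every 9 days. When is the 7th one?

2069-04-27

The 7th occurrence is 6 intervals after the first: 6 × 9 = 54 days after 2069-03-04.
March has 31 days — 27 days to the end of March leaves 27.
27 days into April → 2069-04-27.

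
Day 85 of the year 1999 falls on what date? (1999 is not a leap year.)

Jan has 31 days (85 − 31 = 54 remain).
Feb has 28 days (54 − 28 = 26 remain).
26 into Mar → Mar 26.

Mar 26, 1999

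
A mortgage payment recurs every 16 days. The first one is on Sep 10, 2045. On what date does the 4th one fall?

The 4th occurrence is 3 intervals after the first: 3 × 16 = 48 days after Sep 10, 2045.
Sep has 30 days — 20 days to the end of Sep leaves 28.
28 days into Oct → Oct 28, 2045.

Oct 28, 2045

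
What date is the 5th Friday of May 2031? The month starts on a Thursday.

May 30, 2031

May 2031 begins on a Thursday, so the first Friday is May 2 (1 day later).
The 5th Friday is 4 weeks later: 2 + 28 = 30.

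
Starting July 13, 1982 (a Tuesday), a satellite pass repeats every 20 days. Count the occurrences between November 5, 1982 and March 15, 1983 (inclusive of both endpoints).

7

Occurrences land 20·i days after July 13, 1982 for i = 0, 1, 2, …
November 5, 1982 is 115 days after the start; 115 ÷ 20 = 5 remainder 15; since the remainder is 15, round up to i = 6. First occurrence in the window: #7 on November 10, 1982 (6×20 = 120 days in).
March 15, 1983 is 245 days after the start; 245 ÷ 20 = 12 remainder 5. Last occurrence in the window: #13 on March 10, 1983.
Occurrences #7 through #13: 7 in total.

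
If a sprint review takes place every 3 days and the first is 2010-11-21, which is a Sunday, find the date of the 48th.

2011-04-11

The 48th occurrence is 47 intervals after the first: 47 × 3 = 141 days after 2010-11-21.
November has 30 days — 9 days to the end of November leaves 132.
December has 31 days (101 left).
January has 31 days (70 left).
February has 28 days (42 left).
March has 31 days (11 left).
11 days into April → 2011-04-11.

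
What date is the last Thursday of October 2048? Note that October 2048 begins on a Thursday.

October 2048 begins on a Thursday, so the first Thursday is October 1.
October 2048 has 31 days. Adding weeks: 1, 8, 15, 22, 29 — the last one ≤ 31 is the 29th.

October 29, 2048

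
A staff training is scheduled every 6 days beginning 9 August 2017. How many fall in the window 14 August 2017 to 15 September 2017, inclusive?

Occurrences land 6·i days after 9 August 2017 for i = 0, 1, 2, …
14 August 2017 is 5 days after the start; 5 ÷ 6 = 0 remainder 5; since the remainder is 5, round up to i = 1. First occurrence in the window: #2 on 15 August 2017 (1×6 = 6 days in).
15 September 2017 is 37 days after the start; 37 ÷ 6 = 6 remainder 1. Last occurrence in the window: #7 on 14 September 2017.
Occurrences #2 through #7: 6 in total.

6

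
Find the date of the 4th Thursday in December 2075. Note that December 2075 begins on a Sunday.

26 December 2075

December 2075 begins on a Sunday, so the first Thursday is December 5 (4 days later).
The 4th Thursday is 3 weeks later: 5 + 21 = 26.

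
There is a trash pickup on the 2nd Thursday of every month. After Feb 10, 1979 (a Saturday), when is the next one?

Feb 1979 starts on a Thursday; its first Thursday is the 1st, so the 2nd Thursday is the 8th — Feb 8, 1979.
That is not after Feb 10, 1979, so look at Mar 1979.
Mar 1979 starts on a Thursday; its first Thursday is the 1st, so the 2nd Thursday is the 8th — Mar 8, 1979.

Mar 8, 1979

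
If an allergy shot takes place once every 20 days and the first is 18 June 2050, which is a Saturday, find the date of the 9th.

25 November 2050

The 9th occurrence is 8 intervals after the first: 8 × 20 = 160 days after 18 June 2050.
June has 30 days — 12 days to the end of June leaves 148.
July has 31 days (117 left).
August has 31 days (86 left).
September has 30 days (56 left).
October has 31 days (25 left).
25 days into November → 25 November 2050.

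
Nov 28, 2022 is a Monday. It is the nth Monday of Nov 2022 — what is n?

Day 28 falls in week ⌈28/7⌉ of the month.
Days 1–7 hold the 1st Monday, 8–14 the 2nd, 15–21 the 3rd, 22–28 the 4th, 29–31 the 5th.
28 is in the range for the 4th.

4th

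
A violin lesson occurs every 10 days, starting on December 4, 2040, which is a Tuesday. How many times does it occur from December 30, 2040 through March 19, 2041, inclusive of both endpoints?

Occurrences land 10·i days after December 4, 2040 for i = 0, 1, 2, …
December 30, 2040 is 26 days after the start; 26 ÷ 10 = 2 remainder 6; since the remainder is 6, round up to i = 3. First occurrence in the window: #4 on January 3, 2041 (3×10 = 30 days in).
March 19, 2041 is 105 days after the start; 105 ÷ 10 = 10 remainder 5. Last occurrence in the window: #11 on March 14, 2041.
Occurrences #4 through #11: 8 in total.

8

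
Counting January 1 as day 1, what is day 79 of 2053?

Jan has 31 days (79 − 31 = 48 remain).
Feb has 28 days (48 − 28 = 20 remain).
20 into Mar → Mar 20.

Mar 20, 2053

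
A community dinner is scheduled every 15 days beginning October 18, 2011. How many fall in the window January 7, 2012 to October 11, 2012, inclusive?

18

Occurrences land 15·i days after October 18, 2011 for i = 0, 1, 2, …
January 7, 2012 is 81 days after the start; 81 ÷ 15 = 5 remainder 6; since the remainder is 6, round up to i = 6. First occurrence in the window: #7 on January 16, 2012 (6×15 = 90 days in).
October 11, 2012 is 359 days after the start; 359 ÷ 15 = 23 remainder 14. Last occurrence in the window: #24 on September 27, 2012.
Occurrences #7 through #24: 18 in total.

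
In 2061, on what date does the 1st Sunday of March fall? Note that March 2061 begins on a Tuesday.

6 March 2061

March 2061 begins on a Tuesday, so the first Sunday is March 6 (5 days later).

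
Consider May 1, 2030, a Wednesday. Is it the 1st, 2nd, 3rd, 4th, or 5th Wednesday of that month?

Day 1 falls in week ⌈1/7⌉ of the month.
Days 1–7 hold the 1st Wednesday, 8–14 the 2nd, 15–21 the 3rd, 22–28 the 4th, 29–31 the 5th.
1 is in the range for the 1st.

1st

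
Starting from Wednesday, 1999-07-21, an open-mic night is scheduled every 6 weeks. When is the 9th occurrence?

The 9th occurrence is 8 intervals after the first: 8 × 42 = 336 days after 1999-07-21.
July has 31 days — 10 days to the end of July leaves 326.
August has 31 days (295 left).
September has 30 days (265 left).
October has 31 days (234 left).
November has 30 days (204 left).
December has 31 days (173 left).
January has 31 days (142 left).
February has 29 days (113 left).
March has 31 days (82 left).
April has 30 days (52 left).
May has 31 days (21 left).
21 days into June → 2000-06-21.

2000-06-21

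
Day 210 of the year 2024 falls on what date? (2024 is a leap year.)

January has 31 days (210 − 31 = 179 remain).
February has 29 days (179 − 29 = 150 remain).
March has 31 days (150 − 31 = 119 remain).
April has 30 days (119 − 30 = 89 remain).
May has 31 days (89 − 31 = 58 remain).
June has 30 days (58 − 30 = 28 remain).
28 into July → July 28.

2024-07-28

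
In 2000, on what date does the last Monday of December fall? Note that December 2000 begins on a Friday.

December 2000 begins on a Friday, so the first Monday is December 4 (3 days later).
December 2000 has 31 days. Adding weeks: 4, 11, 18, 25 — the last one ≤ 31 is the 25th.

December 25, 2000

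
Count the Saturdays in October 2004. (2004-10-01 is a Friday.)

2004-10-01 is a Friday; the first Saturday on or after it is 2004-10-02 (1 day later).
From 2004-10-02 to 2004-10-31 is 31 − 2 = 29 days.
29 ÷ 7 = 4 full weeks with remainder 1, so 4 more Saturdays after the first → 5.

5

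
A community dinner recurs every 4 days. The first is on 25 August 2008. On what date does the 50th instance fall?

The 50th occurrence is 49 intervals after the first: 49 × 4 = 196 days after 25 August 2008.
August has 31 days — 6 days to the end of August leaves 190.
September has 30 days (160 left).
October has 31 days (129 left).
November has 30 days (99 left).
December has 31 days (68 left).
January has 31 days (37 left).
February has 28 days (9 left).
9 days into March → 9 March 2009.

9 March 2009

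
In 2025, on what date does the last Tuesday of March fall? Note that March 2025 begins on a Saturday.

March 2025 begins on a Saturday, so the first Tuesday is March 4 (3 days later).
March 2025 has 31 days. Adding weeks: 4, 11, 18, 25 — the last one ≤ 31 is the 25th.

March 25, 2025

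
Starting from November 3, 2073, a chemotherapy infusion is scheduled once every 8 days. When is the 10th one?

The 10th occurrence is 9 intervals after the first: 9 × 8 = 72 days after November 3, 2073.
November has 30 days — 27 days to the end of November leaves 45.
December has 31 days (14 left).
14 days into January → January 14, 2074.

January 14, 2074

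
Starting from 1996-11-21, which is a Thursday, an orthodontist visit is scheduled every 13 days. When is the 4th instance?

The 4th occurrence is 3 intervals after the first: 3 × 13 = 39 days after 1996-11-21.
November has 30 days — 9 days to the end of November leaves 30.
30 days into December → 1996-12-30.

1996-12-30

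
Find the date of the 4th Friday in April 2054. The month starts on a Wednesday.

April 2054 begins on a Wednesday, so the first Friday is April 3 (2 days later).
The 4th Friday is 3 weeks later: 3 + 21 = 24.

24 April 2054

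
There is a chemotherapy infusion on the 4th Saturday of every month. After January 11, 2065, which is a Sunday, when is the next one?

January 2065 starts on a Thursday; its first Saturday is the 3rd, so the 4th Saturday is the 24th — January 24, 2065.
January 24, 2065 is after January 11, 2065, so that is the next one.

January 24, 2065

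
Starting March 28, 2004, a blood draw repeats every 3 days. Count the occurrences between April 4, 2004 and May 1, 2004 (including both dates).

9

Occurrences land 3·i days after March 28, 2004 for i = 0, 1, 2, …
April 4, 2004 is 7 days after the start; 7 ÷ 3 = 2 remainder 1; since the remainder is 1, round up to i = 3. First occurrence in the window: #4 on April 6, 2004 (3×3 = 9 days in).
May 1, 2004 is 34 days after the start; 34 ÷ 3 = 11 remainder 1. Last occurrence in the window: #12 on April 30, 2004.
Occurrences #4 through #12: 9 in total.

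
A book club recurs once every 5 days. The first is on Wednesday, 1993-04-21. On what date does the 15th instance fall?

The 15th occurrence is 14 intervals after the first: 14 × 5 = 70 days after 1993-04-21.
April has 30 days — 9 days to the end of April leaves 61.
May has 31 days (30 left).
30 days into June → 1993-06-30.

1993-06-30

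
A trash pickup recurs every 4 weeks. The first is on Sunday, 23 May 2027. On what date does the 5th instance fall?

The 5th occurrence is 4 intervals after the first: 4 × 28 = 112 days after 23 May 2027.
May has 31 days — 8 days to the end of May leaves 104.
June has 30 days (74 left).
July has 31 days (43 left).
August has 31 days (12 left).
12 days into September → 12 September 2027.

12 September 2027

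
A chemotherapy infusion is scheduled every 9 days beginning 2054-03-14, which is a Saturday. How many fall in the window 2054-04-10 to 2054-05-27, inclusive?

6

Occurrences land 9·i days after 2054-03-14 for i = 0, 1, 2, …
2054-04-10 is 27 days after the start; 27 ÷ 9 = 3 remainder 0. First occurrence in the window: #4 on 2054-04-10 (3×9 = 27 days in).
2054-05-27 is 74 days after the start; 74 ÷ 9 = 8 remainder 2. Last occurrence in the window: #9 on 2054-05-25.
Occurrences #4 through #9: 6 in total.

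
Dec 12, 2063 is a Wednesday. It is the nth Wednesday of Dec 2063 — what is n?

2nd

Day 12 falls in week ⌈12/7⌉ of the month.
Days 1–7 hold the 1st Wednesday, 8–14 the 2nd, 15–21 the 3rd, 22–28 the 4th, 29–31 the 5th.
12 is in the range for the 2nd.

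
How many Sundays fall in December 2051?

5

December 1, 2051 is a Friday; the first Sunday on or after it is December 3, 2051 (2 days later).
From December 3, 2051 to December 31, 2051 is 31 − 3 = 28 days.
28 ÷ 7 = 4 full weeks with remainder 0, so 4 more Sundays after the first → 5.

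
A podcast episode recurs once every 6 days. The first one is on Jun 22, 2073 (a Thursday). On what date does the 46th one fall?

Mar 19, 2074

The 46th occurrence is 45 intervals after the first: 45 × 6 = 270 days after Jun 22, 2073.
Jun has 30 days — 8 days to the end of Jun leaves 262.
Jul has 31 days (231 left).
Aug has 31 days (200 left).
Sep has 30 days (170 left).
Oct has 31 days (139 left).
Nov has 30 days (109 left).
Dec has 31 days (78 left).
Jan has 31 days (47 left).
Feb has 28 days (19 left).
19 days into Mar → Mar 19, 2074.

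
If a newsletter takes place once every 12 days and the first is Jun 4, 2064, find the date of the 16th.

The 16th occurrence is 15 intervals after the first: 15 × 12 = 180 days after Jun 4, 2064.
Jun has 30 days — 26 days to the end of Jun leaves 154.
Jul has 31 days (123 left).
Aug has 31 days (92 left).
Sep has 30 days (62 left).
Oct has 31 days (31 left).
Nov has 30 days (1 left).
1 day into Dec → Dec 1, 2064.

Dec 1, 2064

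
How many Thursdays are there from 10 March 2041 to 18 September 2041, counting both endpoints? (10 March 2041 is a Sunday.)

10 March 2041 is a Sunday; the first Thursday on or after it is 14 March 2041 (4 days later).
From 14 March 2041 to 18 September 2041: 17 + 30 + 31 + 30 + 31 + 31 + 18 = 188 days (rest of March, April, May, June, July, August, September).
188 ÷ 7 = 26 full weeks with remainder 6, so 26 more Thursdays after the first → 27.

27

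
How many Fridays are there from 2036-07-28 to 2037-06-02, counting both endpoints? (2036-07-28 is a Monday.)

2036-07-28 is a Monday; the first Friday on or after it is 2036-08-01 (4 days later).
From 2036-08-01 to 2037-06-02: 30 + 30 + 31 + 30 + 31 + 31 + 28 + 31 + 30 + 31 + 2 = 305 days (rest of August, September, October, November, December, January, February, March, April, May, June).
305 ÷ 7 = 43 full weeks with remainder 4, so 43 more Fridays after the first → 44.

44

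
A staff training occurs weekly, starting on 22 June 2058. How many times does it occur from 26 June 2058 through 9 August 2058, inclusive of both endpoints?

6

Occurrences land 7·i days after 22 June 2058 for i = 0, 1, 2, …
26 June 2058 is 4 days after the start; 4 ÷ 7 = 0 remainder 4; since the remainder is 4, round up to i = 1. First occurrence in the window: #2 on 29 June 2058 (1×7 = 7 days in).
9 August 2058 is 48 days after the start; 48 ÷ 7 = 6 remainder 6. Last occurrence in the window: #7 on 3 August 2058.
Occurrences #2 through #7: 6 in total.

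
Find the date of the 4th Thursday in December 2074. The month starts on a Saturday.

December 2074 begins on a Saturday, so the first Thursday is December 6 (5 days later).
The 4th Thursday is 3 weeks later: 6 + 21 = 27.

2074-12-27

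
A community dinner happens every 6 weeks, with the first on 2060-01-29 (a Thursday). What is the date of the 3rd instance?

2060-04-22

The 3rd occurrence is 2 intervals after the first: 2 × 42 = 84 days after 2060-01-29.
January has 31 days — 2 days to the end of January leaves 82.
February has 29 days (53 left).
March has 31 days (22 left).
22 days into April → 2060-04-22.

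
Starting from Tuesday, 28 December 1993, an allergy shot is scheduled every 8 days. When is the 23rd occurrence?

The 23rd occurrence is 22 intervals after the first: 22 × 8 = 176 days after 28 December 1993.
December has 31 days — 3 days to the end of December leaves 173.
January has 31 days (142 left).
February has 28 days (114 left).
March has 31 days (83 left).
April has 30 days (53 left).
May has 31 days (22 left).
22 days into June → 22 June 1994.

22 June 1994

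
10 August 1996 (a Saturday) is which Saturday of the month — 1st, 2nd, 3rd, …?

Day 10 falls in week ⌈10/7⌉ of the month.
Days 1–7 hold the 1st Saturday, 8–14 the 2nd, 15–21 the 3rd, 22–28 the 4th, 29–31 the 5th.
10 is in the range for the 2nd.

2nd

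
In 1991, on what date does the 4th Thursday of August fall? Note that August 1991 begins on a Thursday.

August 1991 begins on a Thursday, so the first Thursday is August 1.
The 4th Thursday is 3 weeks later: 1 + 21 = 22.

22 August 1991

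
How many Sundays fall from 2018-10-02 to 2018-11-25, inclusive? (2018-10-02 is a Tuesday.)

8

2018-10-02 is a Tuesday; the first Sunday on or after it is 2018-10-07 (5 days later).
From 2018-10-07 to 2018-11-25: 24 + 25 = 49 days (rest of October, November).
49 ÷ 7 = 7 full weeks with remainder 0, so 7 more Sundays after the first → 8.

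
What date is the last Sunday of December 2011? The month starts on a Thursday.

December 2011 begins on a Thursday, so the first Sunday is December 4 (3 days later).
December 2011 has 31 days. Adding weeks: 4, 11, 18, 25 — the last one ≤ 31 is the 25th.

25 December 2011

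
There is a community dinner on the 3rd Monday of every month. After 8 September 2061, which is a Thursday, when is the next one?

September 2061 starts on a Thursday; its first Monday is the 5th, so the 3rd Monday is the 19th — 19 September 2061.
19 September 2061 is after 8 September 2061, so that is the next one.

19 September 2061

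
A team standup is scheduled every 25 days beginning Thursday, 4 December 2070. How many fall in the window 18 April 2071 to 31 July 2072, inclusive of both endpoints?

Occurrences land 25·i days after 4 December 2070 for i = 0, 1, 2, …
18 April 2071 is 135 days after the start; 135 ÷ 25 = 5 remainder 10; since the remainder is 10, round up to i = 6. First occurrence in the window: #7 on 3 May 2071 (6×25 = 150 days in).
31 July 2072 is 605 days after the start; 605 ÷ 25 = 24 remainder 5. Last occurrence in the window: #25 on 26 July 2072.
Occurrences #7 through #25: 19 in total.

19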